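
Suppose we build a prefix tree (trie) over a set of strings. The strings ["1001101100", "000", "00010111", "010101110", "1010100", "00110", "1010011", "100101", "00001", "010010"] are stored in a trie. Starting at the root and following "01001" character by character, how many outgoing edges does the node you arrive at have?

Walk "01001" from the root, arriving at one node.
Characters that immediately follow "01001" among the stored strings: {0}.
That node has 1 child edge.

1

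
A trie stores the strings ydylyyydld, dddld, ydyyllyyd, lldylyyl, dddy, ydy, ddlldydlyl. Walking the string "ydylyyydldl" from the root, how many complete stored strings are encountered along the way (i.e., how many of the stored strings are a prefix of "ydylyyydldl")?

2

Traverse "ydylyyydldl" character by character; count nodes along the way that are marked as word ends.
Prefixes of the query that are stored words: "ydy", "ydylyyydld"
Count: 2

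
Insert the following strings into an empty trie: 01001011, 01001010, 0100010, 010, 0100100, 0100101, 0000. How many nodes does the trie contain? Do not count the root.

16

Trie structure (* marks end of a word):
(root)
└─ 0
   ├─ 0
   │  └─ 0
   │     └─ 0 *
   └─ 1
      └─ 0 *
         └─ 0
            ├─ 0
            │  └─ 1
            │     └─ 0 *
            └─ 1
               └─ 0
                  ├─ 0 *
                  └─ 1 *
                     ├─ 0 *
                     └─ 1 *
Counting every labelled node above: 16.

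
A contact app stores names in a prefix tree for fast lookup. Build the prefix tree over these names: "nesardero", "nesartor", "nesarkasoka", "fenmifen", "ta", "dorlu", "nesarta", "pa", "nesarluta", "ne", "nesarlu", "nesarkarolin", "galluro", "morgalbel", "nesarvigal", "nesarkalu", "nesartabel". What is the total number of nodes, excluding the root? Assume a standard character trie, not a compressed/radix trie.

71

Count nodes per top-level branch (shared prefixes stored once):
  'd'-branch (dorlu): 5 nodes
  'f'-branch (fenmifen): 8 nodes
  'g'-branch (galluro): 7 nodes
  'm'-branch (morgalbel): 9 nodes
  'n'-branch (ne, nesardero, nesarkalu, nesarkarolin, nesarkasoka, nesarlu, nesarluta, nesarta, nesartabel, nesartor, nesarvigal): 38 nodes
  'p'-branch (pa): 2 nodes
  't'-branch (ta): 2 nodes
Sum: 71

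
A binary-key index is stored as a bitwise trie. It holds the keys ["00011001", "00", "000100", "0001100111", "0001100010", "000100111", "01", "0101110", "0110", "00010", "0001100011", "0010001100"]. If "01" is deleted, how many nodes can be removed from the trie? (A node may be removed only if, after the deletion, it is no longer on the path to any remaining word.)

A node on "01"'s path can go only if nothing else ends at it or branches off below it.
Every node on "01" is still needed (e.g. by "0101110"), so nothing is freed.
Nodes removed: 0

0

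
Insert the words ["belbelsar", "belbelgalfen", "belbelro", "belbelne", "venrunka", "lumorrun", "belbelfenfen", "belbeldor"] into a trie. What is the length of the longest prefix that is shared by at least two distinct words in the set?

6

The deepest shared node is where two words last agree before diverging.
"belbeldor" and "belbelfenfen" agree on "belbel" (6 characters) before diverging; nothing deeper is shared.
Longest shared-prefix length: 6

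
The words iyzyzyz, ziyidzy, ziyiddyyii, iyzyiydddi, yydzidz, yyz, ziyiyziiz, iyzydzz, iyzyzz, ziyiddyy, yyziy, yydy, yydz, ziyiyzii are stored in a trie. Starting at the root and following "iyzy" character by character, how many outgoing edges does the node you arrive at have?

The children of the "iyzy" node are the distinct next characters among strings starting with "iyzy".
Characters that immediately follow "iyzy" among the stored strings: {d, i, z}.
That node has 3 child edges.

3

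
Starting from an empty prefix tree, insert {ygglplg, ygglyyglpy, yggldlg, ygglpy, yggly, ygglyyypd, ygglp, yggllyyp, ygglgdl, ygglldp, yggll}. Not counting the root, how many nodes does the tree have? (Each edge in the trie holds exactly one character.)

Trie structure (* marks end of a word):
(root)
└─ y
   └─ g
      └─ g
         └─ l
            ├─ d
            │  └─ l
            │     └─ g *
            ├─ g
            │  └─ d
            │     └─ l *
            ├─ l *
            │  ├─ d
            │  │  └─ p *
            │  └─ y
            │     └─ y
            │        └─ p *
            ├─ p *
            │  ├─ l
            │  │  └─ g *
            │  └─ y *
            └─ y *
               └─ y
                  ├─ g
                  │  └─ l
                  │     └─ p
                  │        └─ y *
                  └─ y
                     └─ p
                        └─ d *
Counting every labelled node above: 29.

29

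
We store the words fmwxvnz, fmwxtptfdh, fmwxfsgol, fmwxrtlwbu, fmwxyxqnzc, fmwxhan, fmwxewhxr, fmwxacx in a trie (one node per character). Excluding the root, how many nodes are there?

41

Trace insertions, counting only characters that open a new branch:
  "fmwxvnz" → 7 new (f, m, w, x, v, n, z)
  "fmwxtptfdh" → prefix "fmwx" already present; 6 new (t, p, t, f, d, h)
  "fmwxfsgol" → prefix "fmwx" already present; 5 new (f, s, g, o, l)
  "fmwxrtlwbu" → prefix "fmwx" already present; 6 new (r, t, l, w, b, u)
  "fmwxyxqnzc" → prefix "fmwx" already present; 6 new (y, x, q, n, z, c)
  "fmwxhan" → prefix "fmwx" already present; 3 new (h, a, n)
  "fmwxewhxr" → prefix "fmwx" already present; 5 new (e, w, h, x, r)
  "fmwxacx" → prefix "fmwx" already present; 3 new (a, c, x)
Total nodes = 7 + 6 + 5 + 6 + 6 + 3 + 5 + 3 = 41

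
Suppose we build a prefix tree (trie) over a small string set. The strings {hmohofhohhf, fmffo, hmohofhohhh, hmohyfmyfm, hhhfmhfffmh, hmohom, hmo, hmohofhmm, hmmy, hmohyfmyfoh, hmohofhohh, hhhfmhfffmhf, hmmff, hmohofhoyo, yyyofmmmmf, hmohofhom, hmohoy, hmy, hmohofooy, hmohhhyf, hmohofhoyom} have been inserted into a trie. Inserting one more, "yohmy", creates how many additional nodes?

4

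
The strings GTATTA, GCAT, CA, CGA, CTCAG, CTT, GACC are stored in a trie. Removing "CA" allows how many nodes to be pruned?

After clearing the end-marker at "CA", prune upward until reaching a node still needed by another word.
The suffix "A" (1 node) is used only by "CA"; the node for "C" still has the child "G", so pruning stops there.
Nodes removed: 1

1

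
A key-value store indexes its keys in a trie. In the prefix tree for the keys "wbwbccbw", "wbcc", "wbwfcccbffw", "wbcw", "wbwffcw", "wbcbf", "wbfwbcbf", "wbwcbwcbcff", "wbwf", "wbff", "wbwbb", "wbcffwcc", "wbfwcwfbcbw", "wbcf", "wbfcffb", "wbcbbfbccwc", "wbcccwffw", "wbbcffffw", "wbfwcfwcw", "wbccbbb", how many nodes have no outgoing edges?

Leaves are exactly the stored words that no other stored word extends.
Those words: "wbbcffffw", "wbcbbfbccwc", "wbcbf", "wbccbbb", "wbcccwffw", "wbcffwcc", "wbcw", "wbfcffb", "wbff", "wbfwbcbf", "wbfwcfwcw", "wbfwcwfbcbw", "wbwbb", "wbwbccbw", "wbwcbwcbcff", "wbwfcccbffw", "wbwffcw"
Leaf count: 17

17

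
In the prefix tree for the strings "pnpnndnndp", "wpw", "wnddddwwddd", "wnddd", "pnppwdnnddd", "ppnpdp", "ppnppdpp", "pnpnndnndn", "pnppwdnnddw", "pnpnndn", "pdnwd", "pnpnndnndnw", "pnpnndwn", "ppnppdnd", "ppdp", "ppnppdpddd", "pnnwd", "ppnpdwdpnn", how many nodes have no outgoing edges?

Leaves are exactly the stored words that no other stored word extends.
Those words: "pdnwd", "pnnwd", "pnpnndnndnw", "pnpnndnndp", "pnpnndwn", "pnppwdnnddd", "pnppwdnnddw", "ppdp", "ppnpdp", "ppnpdwdpnn", "ppnppdnd", "ppnppdpddd", "ppnppdpp", "wnddddwwddd", "wpw"
Leaf count: 15

15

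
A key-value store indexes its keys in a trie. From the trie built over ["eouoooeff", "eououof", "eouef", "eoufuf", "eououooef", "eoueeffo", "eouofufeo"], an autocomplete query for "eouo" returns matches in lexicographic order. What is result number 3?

Filter for "eouo…" and sort: "eouofufeo", "eouoooeff", "eououof", "eououooef"
Position 3: eououof

eououof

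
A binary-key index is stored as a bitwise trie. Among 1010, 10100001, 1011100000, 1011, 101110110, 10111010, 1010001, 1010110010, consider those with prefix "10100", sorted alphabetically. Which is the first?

10100001

Filter for "10100…" and sort: "10100001", "1010001"
Position 1: 10100001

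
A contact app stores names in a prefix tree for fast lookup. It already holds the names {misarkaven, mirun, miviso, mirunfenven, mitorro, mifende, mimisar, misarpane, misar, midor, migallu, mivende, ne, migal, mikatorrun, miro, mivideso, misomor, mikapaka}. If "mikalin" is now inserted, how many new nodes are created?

3

"mika" is already a path in the trie; the remaining "lin" must be added.
New nodes needed: |"mikalin"| − 4 = 7 − 4 = 3.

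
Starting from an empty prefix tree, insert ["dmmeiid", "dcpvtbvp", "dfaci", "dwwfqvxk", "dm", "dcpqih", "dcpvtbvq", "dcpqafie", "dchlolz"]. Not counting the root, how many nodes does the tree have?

Insert word by word; a character creates a node only if that edge doesn't already exist:
  "dmmeiid" → 7 new (d, m, m, e, i, i, d)
  "dcpvtbvp" → prefix "d" already present; 7 new (c, p, v, t, b, v, p)
  "dfaci" → prefix "d" already present; 4 new (f, a, c, i)
  "dwwfqvxk" → prefix "d" already present; 7 new (w, w, f, q, v, x, k)
  "dm" → prefix "dm" already present; 0 new (none)
  "dcpqih" → prefix "dcp" already present; 3 new (q, i, h)
  "dcpvtbvq" → prefix "dcpvtbv" already present; 1 new (q)
  "dcpqafie" → prefix "dcpq" already present; 4 new (a, f, i, e)
  "dchlolz" → prefix "dc" already present; 5 new (h, l, o, l, z)
Total nodes = 7 + 7 + 4 + 7 + 0 + 3 + 1 + 4 + 5 = 38

38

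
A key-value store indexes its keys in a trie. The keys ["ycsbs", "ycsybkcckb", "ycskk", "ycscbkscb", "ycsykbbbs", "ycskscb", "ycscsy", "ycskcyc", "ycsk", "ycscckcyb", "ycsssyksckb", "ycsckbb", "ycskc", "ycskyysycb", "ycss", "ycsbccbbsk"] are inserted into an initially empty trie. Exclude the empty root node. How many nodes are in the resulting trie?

61

Count nodes per top-level branch (shared prefixes stored once):
  'y'-branch (ycsbccbbsk, ycsbs, ycscbkscb, ycscckcyb, ycsckbb, ycscsy, ycsk, ycskc, ycskcyc, ycskk, ycskscb, ycskyysycb, ycss, ycsssyksckb, ycsybkcckb, ycsykbbbs): 61 nodes
Sum: 61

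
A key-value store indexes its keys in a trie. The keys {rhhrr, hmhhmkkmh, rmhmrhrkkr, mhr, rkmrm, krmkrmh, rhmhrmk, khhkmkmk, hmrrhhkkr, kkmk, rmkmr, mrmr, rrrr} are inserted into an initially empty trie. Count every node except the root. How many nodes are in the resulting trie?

Insert word by word; a character creates a node only if that edge doesn't already exist:
  "rhhrr" → 5 new (r, h, h, r, r)
  "hmhhmkkmh" → 9 new (h, m, h, h, m, k, k, m, h)
  "rmhmrhrkkr" → prefix "r" already present; 9 new (m, h, m, r, h, r, k, k, r)
  "mhr" → 3 new (m, h, r)
  "rkmrm" → prefix "r" already present; 4 new (k, m, r, m)
  "krmkrmh" → 7 new (k, r, m, k, r, m, h)
  "rhmhrmk" → prefix "rh" already present; 5 new (m, h, r, m, k)
  "khhkmkmk" → prefix "k" already present; 7 new (h, h, k, m, k, m, k)
  "hmrrhhkkr" → prefix "hm" already present; 7 new (r, r, h, h, k, k, r)
  "kkmk" → prefix "k" already present; 3 new (k, m, k)
  "rmkmr" → prefix "rm" already present; 3 new (k, m, r)
  "mrmr" → prefix "m" already present; 3 new (r, m, r)
  "rrrr" → prefix "r" already present; 3 new (r, r, r)
Total nodes = 5 + 9 + 9 + 3 + 4 + 7 + 5 + 7 + 7 + 3 + 3 + 3 + 3 = 68

68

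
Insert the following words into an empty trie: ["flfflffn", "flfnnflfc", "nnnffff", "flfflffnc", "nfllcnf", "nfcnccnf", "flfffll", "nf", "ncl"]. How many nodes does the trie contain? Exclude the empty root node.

39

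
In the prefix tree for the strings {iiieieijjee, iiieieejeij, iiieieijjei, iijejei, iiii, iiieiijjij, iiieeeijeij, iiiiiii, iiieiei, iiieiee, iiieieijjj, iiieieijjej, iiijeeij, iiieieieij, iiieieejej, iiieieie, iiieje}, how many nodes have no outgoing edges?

13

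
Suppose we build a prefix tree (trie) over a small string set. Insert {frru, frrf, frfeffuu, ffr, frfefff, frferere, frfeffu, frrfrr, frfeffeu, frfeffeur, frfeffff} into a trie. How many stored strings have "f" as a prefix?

11

Filter for entries beginning with "f":
Words under "f": ffr, frfeffeu, frfeffeur, frfefff, frfeffff, frfeffu, frfeffuu, frferere, frrf, frrfrr, frru
Count: 11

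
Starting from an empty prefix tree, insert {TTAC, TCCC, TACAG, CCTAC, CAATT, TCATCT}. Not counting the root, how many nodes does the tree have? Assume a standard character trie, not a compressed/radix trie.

Count nodes per top-level branch (shared prefixes stored once):
  'C'-branch (CAATT, CCTAC): 9 nodes
  'T'-branch (TACAG, TCATCT, TCCC, TTAC): 15 nodes
Sum: 24

24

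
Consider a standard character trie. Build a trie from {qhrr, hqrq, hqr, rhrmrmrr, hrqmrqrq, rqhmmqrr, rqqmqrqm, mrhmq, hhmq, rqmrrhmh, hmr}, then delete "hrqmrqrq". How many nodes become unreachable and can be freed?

After clearing the end-marker at "hrqmrqrq", prune upward until reaching a node still needed by another word.
The suffix "rqmrqrq" (7 nodes) is used only by "hrqmrqrq"; the node for "h" still has the child "q", so pruning stops there.
Nodes removed: 7

7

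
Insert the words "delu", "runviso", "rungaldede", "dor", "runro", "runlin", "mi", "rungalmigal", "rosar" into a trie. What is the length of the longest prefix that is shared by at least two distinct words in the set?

Look for the deepest trie node that still has at least two words in its subtree.
e.g. "rungaldede" and "rungalmigal" share the prefix "rungal" of length 6; no pair shares a longer one.
Longest shared-prefix length: 6

6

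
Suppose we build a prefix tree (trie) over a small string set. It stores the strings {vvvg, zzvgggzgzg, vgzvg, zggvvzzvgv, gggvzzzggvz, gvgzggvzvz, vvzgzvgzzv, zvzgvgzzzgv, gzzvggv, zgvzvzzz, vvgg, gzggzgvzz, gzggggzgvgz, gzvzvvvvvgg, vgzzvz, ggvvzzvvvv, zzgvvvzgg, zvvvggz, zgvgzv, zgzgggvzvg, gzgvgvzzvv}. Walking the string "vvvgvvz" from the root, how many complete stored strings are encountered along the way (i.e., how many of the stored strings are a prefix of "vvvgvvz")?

Traverse "vvvgvvz" character by character; count nodes along the way that are marked as word ends.
Prefixes of the query that are stored words: "vvvg"
Count: 1

1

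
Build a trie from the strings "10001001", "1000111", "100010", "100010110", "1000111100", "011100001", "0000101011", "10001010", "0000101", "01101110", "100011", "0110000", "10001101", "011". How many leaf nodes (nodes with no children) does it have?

9

Leaves are exactly the stored words that no other stored word extends.
Those words: "0000101011", "0110000", "01101110", "011100001", "10001001", "10001010", "100010110", "10001101", "1000111100"
Leaf count: 9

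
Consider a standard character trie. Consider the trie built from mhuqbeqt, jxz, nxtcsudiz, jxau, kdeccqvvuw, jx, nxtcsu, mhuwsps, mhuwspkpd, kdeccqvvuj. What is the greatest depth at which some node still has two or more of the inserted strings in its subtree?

The deepest shared node is where two words last agree before diverging.
"kdeccqvvuj" and "kdeccqvvuw" agree on "kdeccqvvu" (9 characters) before diverging; nothing deeper is shared.
Longest shared-prefix length: 9

9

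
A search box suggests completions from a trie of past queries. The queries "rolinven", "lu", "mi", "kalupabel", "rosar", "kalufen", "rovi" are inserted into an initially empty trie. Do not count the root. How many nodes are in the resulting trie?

29

Count nodes per top-level branch (shared prefixes stored once):
  'k'-branch (kalufen, kalupabel): 12 nodes
  'l'-branch (lu): 2 nodes
  'm'-branch (mi): 2 nodes
  'r'-branch (rolinven, rosar, rovi): 13 nodes
Sum: 29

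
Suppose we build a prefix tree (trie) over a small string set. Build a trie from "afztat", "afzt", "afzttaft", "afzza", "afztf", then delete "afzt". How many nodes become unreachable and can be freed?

A node on "afzt"'s path can go only if nothing else ends at it or branches off below it.
Every node on "afzt" is still needed (e.g. by "afztat"), so nothing is freed.
Nodes removed: 0

0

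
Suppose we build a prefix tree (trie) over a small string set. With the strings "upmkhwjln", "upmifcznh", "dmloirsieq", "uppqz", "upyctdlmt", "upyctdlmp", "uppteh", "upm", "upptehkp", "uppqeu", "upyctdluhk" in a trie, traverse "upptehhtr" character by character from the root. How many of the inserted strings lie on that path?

1

Check each prefix of "upptehhtr" against the stored set — each match is an end-marker on the path.
Prefixes of the query that are stored words: "uppteh"
Count: 1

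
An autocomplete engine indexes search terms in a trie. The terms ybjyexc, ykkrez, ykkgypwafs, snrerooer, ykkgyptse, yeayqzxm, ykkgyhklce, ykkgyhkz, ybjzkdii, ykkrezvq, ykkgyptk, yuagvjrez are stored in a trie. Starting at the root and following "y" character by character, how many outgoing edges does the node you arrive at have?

4

The children of the "y" node are the distinct next characters among strings starting with "y".
Distinct next characters after "y": b, e, k, u.
That node has 4 child edges.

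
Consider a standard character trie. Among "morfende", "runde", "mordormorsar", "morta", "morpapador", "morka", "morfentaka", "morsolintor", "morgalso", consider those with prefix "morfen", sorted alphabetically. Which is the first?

morfende

Filter for "morfen…" and sort: "morfende", "morfentaka"
The 1st is morfende.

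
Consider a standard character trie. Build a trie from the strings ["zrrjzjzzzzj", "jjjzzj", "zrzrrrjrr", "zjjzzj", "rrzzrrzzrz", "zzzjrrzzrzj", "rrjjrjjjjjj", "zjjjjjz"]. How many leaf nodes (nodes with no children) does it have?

A leaf is a node with no children — equivalently, the end of a word that is not a proper prefix of any other stored word.
Those words: "jjjzzj", "rrjjrjjjjjj", "rrzzrrzzrz", "zjjjjjz", "zjjzzj", "zrrjzjzzzzj", "zrzrrrjrr", "zzzjrrzzrzj"
Leaf count: 8

8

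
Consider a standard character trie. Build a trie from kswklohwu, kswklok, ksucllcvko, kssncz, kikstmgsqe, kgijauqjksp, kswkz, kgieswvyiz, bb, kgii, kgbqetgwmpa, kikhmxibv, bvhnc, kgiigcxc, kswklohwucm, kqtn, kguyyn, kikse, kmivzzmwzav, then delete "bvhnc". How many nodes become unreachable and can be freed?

4

Walk "bvhnc" from the leaf back toward the root, removing each node that no remaining word uses.
The suffix "vhnc" (4 nodes) is used only by "bvhnc"; the node for "b" still has the child "b", so pruning stops there.
Nodes removed: 4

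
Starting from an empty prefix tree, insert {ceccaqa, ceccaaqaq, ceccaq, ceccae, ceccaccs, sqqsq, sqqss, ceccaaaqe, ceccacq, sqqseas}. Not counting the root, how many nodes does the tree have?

Count nodes per top-level branch (shared prefixes stored once):
  'c'-branch (ceccaaaqe, ceccaaqaq, ceccaccs, ceccacq, ceccae, ceccaq, ceccaqa): 19 nodes
  's'-branch (sqqseas, sqqsq, sqqss): 9 nodes
Sum: 28

28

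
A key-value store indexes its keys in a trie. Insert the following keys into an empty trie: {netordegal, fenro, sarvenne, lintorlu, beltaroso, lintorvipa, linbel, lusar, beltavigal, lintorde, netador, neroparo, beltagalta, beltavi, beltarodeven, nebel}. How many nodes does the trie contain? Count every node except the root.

81

Trace insertions, counting only characters that open a new branch:
  "netordegal" → 10 new (n, e, t, o, r, d, e, g, a, l)
  "fenro" → 5 new (f, e, n, r, o)
  "sarvenne" → 8 new (s, a, r, v, e, n, n, e)
  "lintorlu" → 8 new (l, i, n, t, o, r, l, u)
  "beltaroso" → 9 new (b, e, l, t, a, r, o, s, o)
  "lintorvipa" → prefix "lintor" already present; 4 new (v, i, p, a)
  "linbel" → prefix "lin" already present; 3 new (b, e, l)
  "lusar" → prefix "l" already present; 4 new (u, s, a, r)
  "beltavigal" → prefix "belta" already present; 5 new (v, i, g, a, l)
  "lintorde" → prefix "lintor" already present; 2 new (d, e)
  "netador" → prefix "net" already present; 4 new (a, d, o, r)
  "neroparo" → prefix "ne" already present; 6 new (r, o, p, a, r, o)
  "beltagalta" → prefix "belta" already present; 5 new (g, a, l, t, a)
  "beltavi" → prefix "beltavi" already present; 0 new (none)
  "beltarodeven" → prefix "beltaro" already present; 5 new (d, e, v, e, n)
  "nebel" → prefix "ne" already present; 3 new (b, e, l)
Total nodes = 10 + 5 + 8 + 8 + 9 + 4 + 3 + 4 + 5 + 2 + 4 + 6 + 5 + 0 + 5 + 3 = 81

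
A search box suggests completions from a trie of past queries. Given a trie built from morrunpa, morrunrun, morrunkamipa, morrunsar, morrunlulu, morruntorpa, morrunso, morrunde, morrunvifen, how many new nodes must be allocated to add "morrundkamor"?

5

The longest prefix of "morrundkamor" already in the trie is "morrund" (length 7).
So 12 − 7 = 5 new nodes.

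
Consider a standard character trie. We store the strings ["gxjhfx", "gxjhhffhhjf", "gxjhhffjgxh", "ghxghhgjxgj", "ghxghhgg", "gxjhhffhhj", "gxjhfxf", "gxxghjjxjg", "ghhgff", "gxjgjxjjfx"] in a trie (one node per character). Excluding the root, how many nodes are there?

Count nodes per top-level branch (shared prefixes stored once):
  'g'-branch (ghhgff, ghxghhgg, ghxghhgjxgj, gxjgjxjjfx, gxjhfx, gxjhfxf, gxjhhffhhj, gxjhhffhhjf, gxjhhffjgxh, gxxghjjxjg): 48 nodes
Sum: 48

48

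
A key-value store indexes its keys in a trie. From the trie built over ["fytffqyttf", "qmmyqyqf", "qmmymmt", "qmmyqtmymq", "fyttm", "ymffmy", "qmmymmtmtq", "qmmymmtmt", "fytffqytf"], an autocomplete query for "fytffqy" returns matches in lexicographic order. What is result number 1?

DFS of the "fytffqy" subtree visits, in order: "fytffqytf", "fytffqyttf"
The 1st is fytffqytf.

fytffqytf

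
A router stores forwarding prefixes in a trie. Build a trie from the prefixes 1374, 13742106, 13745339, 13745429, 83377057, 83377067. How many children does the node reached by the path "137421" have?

1

The children of the "137421" node are the distinct next characters among strings starting with "137421".
Characters that immediately follow "137421" among the stored strings: {0}.
That node has 1 child edge.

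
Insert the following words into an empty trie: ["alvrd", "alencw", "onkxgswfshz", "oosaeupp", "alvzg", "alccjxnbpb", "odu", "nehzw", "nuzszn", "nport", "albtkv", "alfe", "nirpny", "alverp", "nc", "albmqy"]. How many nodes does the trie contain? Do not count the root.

For each word, the new-node count is its length minus the longest prefix already in the trie:
  "alvrd" → 5 new (a, l, v, r, d)
  "alencw" → prefix "al" already present; 4 new (e, n, c, w)
  "onkxgswfshz" → 11 new (o, n, k, x, g, s, w, f, s, h, z)
  "oosaeupp" → prefix "o" already present; 7 new (o, s, a, e, u, p, p)
  "alvzg" → prefix "alv" already present; 2 new (z, g)
  "alccjxnbpb" → prefix "al" already present; 8 new (c, c, j, x, n, b, p, b)
  "odu" → prefix "o" already present; 2 new (d, u)
  "nehzw" → 5 new (n, e, h, z, w)
  "nuzszn" → prefix "n" already present; 5 new (u, z, s, z, n)
  "nport" → prefix "n" already present; 4 new (p, o, r, t)
  "albtkv" → prefix "al" already present; 4 new (b, t, k, v)
  "alfe" → prefix "al" already present; 2 new (f, e)
  "nirpny" → prefix "n" already present; 5 new (i, r, p, n, y)
  "alverp" → prefix "alv" already present; 3 new (e, r, p)
  "nc" → prefix "n" already present; 1 new (c)
  "albmqy" → prefix "alb" already present; 3 new (m, q, y)
Total nodes = 5 + 4 + 11 + 7 + 2 + 8 + 2 + 5 + 5 + 4 + 4 + 2 + 5 + 3 + 1 + 3 = 71

71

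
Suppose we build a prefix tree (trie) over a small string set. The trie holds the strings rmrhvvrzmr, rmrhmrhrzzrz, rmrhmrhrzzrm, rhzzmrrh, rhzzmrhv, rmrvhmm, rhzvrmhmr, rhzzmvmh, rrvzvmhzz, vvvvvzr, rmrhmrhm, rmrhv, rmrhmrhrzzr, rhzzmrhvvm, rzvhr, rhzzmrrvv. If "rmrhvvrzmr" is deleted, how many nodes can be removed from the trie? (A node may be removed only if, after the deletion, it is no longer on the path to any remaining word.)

5

After clearing the end-marker at "rmrhvvrzmr", prune upward until reaching a node still needed by another word.
The suffix "vrzmr" (5 nodes) is used only by "rmrhvvrzmr"; "rmrhv" is itself a stored word, so pruning stops there.
Nodes removed: 5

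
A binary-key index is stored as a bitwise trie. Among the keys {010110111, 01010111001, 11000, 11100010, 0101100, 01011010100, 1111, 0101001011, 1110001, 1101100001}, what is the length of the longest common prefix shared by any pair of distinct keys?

7

Equivalently: take the maximum, over all pairs, of their longest common prefix length.
"01011010100" and "010110111" agree on "0101101" (7 characters) before diverging; nothing deeper is shared.
Longest shared-prefix length: 7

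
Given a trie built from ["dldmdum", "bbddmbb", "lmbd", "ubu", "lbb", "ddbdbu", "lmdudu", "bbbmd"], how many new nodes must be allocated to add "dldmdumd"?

1

"dldmdum" is already a path in the trie; the remaining "d" must be added.
New nodes needed: |"dldmdumd"| − 7 = 8 − 7 = 1.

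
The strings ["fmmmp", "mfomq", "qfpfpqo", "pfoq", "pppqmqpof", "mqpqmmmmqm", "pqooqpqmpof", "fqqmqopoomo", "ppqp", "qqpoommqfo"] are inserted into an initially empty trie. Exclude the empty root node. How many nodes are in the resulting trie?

For each word, the new-node count is its length minus the longest prefix already in the trie:
  "fmmmp" → 5 new (f, m, m, m, p)
  "mfomq" → 5 new (m, f, o, m, q)
  "qfpfpqo" → 7 new (q, f, p, f, p, q, o)
  "pfoq" → 4 new (p, f, o, q)
  "pppqmqpof" → prefix "p" already present; 8 new (p, p, q, m, q, p, o, f)
  "mqpqmmmmqm" → prefix "m" already present; 9 new (q, p, q, m, m, m, m, q, m)
  "pqooqpqmpof" → prefix "p" already present; 10 new (q, o, o, q, p, q, m, p, o, f)
  "fqqmqopoomo" → prefix "f" already present; 10 new (q, q, m, q, o, p, o, o, m, o)
  "ppqp" → prefix "pp" already present; 2 new (q, p)
  "qqpoommqfo" → prefix "q" already present; 9 new (q, p, o, o, m, m, q, f, o)
Total nodes = 5 + 5 + 7 + 4 + 8 + 9 + 10 + 10 + 2 + 9 = 69

69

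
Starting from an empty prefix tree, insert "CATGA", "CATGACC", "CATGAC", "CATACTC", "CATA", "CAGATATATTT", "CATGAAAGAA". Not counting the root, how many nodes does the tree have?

For each word, the new-node count is its length minus the longest prefix already in the trie:
  "CATGA" → 5 new (C, A, T, G, A)
  "CATGACC" → prefix "CATGA" already present; 2 new (C, C)
  "CATGAC" → prefix "CATGAC" already present; 0 new (none)
  "CATACTC" → prefix "CAT" already present; 4 new (A, C, T, C)
  "CATA" → prefix "CATA" already present; 0 new (none)
  "CAGATATATTT" → prefix "CA" already present; 9 new (G, A, T, A, T, A, T, T, T)
  "CATGAAAGAA" → prefix "CATGA" already present; 5 new (A, A, G, A, A)
Total nodes = 5 + 2 + 0 + 4 + 0 + 9 + 5 = 25

25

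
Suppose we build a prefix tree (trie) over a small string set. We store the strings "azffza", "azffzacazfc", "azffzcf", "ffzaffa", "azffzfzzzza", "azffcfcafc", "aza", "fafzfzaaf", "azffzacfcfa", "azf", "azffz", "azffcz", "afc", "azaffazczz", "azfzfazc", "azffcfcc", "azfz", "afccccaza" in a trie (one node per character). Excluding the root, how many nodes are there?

For each word, the new-node count is its length minus the longest prefix already in the trie:
  "azffza" → 6 new (a, z, f, f, z, a)
  "azffzacazfc" → prefix "azffza" already present; 5 new (c, a, z, f, c)
  "azffzcf" → prefix "azffz" already present; 2 new (c, f)
  "ffzaffa" → 7 new (f, f, z, a, f, f, a)
  "azffzfzzzza" → prefix "azffz" already present; 6 new (f, z, z, z, z, a)
  "azffcfcafc" → prefix "azff" already present; 6 new (c, f, c, a, f, c)
  "aza" → prefix "az" already present; 1 new (a)
  "fafzfzaaf" → prefix "f" already present; 8 new (a, f, z, f, z, a, a, f)
  "azffzacfcfa" → prefix "azffzac" already present; 4 new (f, c, f, a)
  "azf" → prefix "azf" already present; 0 new (none)
  "azffz" → prefix "azffz" already present; 0 new (none)
  "azffcz" → prefix "azffc" already present; 1 new (z)
  "afc" → prefix "a" already present; 2 new (f, c)
  "azaffazczz" → prefix "aza" already present; 7 new (f, f, a, z, c, z, z)
  "azfzfazc" → prefix "azf" already present; 5 new (z, f, a, z, c)
  "azffcfcc" → prefix "azffcfc" already present; 1 new (c)
  "azfz" → prefix "azfz" already present; 0 new (none)
  "afccccaza" → prefix "afc" already present; 6 new (c, c, c, a, z, a)
Total nodes = 6 + 5 + 2 + 7 + 6 + 6 + 1 + 8 + 4 + 0 + 0 + 1 + 2 + 7 + 5 + 1 + 0 + 6 = 67

67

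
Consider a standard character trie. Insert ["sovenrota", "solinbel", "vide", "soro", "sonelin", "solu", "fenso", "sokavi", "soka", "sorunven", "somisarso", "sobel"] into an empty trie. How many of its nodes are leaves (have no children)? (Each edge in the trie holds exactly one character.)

11

Leaves are exactly the stored words that no other stored word extends.
Those words: "fenso", "sobel", "sokavi", "solinbel", "solu", "somisarso", "sonelin", "soro", "sorunven", "sovenrota", "vide"
Leaf count: 11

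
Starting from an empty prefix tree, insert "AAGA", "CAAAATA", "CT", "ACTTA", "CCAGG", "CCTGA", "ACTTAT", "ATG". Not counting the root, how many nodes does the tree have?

Count nodes per top-level branch (shared prefixes stored once):
  'A'-branch (AAGA, ACTTA, ACTTAT, ATG): 11 nodes
  'C'-branch (CAAAATA, CCAGG, CCTGA, CT): 15 nodes
Sum: 26

26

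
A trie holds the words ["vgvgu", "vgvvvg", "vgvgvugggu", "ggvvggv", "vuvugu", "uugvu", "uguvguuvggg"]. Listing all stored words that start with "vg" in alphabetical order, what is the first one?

Filter for "vg…" and sort: "vgvgu", "vgvgvugggu", "vgvvvg"
Position 1: vgvgu

vgvgu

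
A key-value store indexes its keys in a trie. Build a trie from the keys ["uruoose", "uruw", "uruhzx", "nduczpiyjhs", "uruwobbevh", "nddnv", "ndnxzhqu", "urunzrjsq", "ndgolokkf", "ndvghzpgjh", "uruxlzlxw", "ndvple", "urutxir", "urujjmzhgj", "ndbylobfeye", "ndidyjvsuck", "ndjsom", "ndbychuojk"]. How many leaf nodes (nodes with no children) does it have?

17

A leaf is a node with no children — equivalently, the end of a word that is not a proper prefix of any other stored word.
Those words: "ndbychuojk", "ndbylobfeye", "nddnv", "ndgolokkf", "ndidyjvsuck", "ndjsom", "ndnxzhqu", "nduczpiyjhs", "ndvghzpgjh", "ndvple", "uruhzx", "urujjmzhgj", "urunzrjsq", "uruoose", "urutxir", "uruwobbevh", "uruxlzlxw"
Leaf count: 17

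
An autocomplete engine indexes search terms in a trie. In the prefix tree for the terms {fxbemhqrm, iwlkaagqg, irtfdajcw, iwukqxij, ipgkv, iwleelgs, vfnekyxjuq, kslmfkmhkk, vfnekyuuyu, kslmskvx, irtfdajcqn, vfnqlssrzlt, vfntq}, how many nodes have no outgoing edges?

13

Leaves are exactly the stored words that no other stored word extends.
Those words: "fxbemhqrm", "ipgkv", "irtfdajcqn", "irtfdajcw", "iwleelgs", "iwlkaagqg", "iwukqxij", "kslmfkmhkk", "kslmskvx", "vfnekyuuyu", "vfnekyxjuq", "vfnqlssrzlt", "vfntq"
Leaf count: 13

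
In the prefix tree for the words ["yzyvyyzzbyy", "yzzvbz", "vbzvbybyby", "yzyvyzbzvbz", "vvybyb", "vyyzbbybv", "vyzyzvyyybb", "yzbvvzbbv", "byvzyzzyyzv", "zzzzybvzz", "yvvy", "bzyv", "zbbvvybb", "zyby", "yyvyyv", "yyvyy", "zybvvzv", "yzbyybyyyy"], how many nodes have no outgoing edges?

17

Leaves are exactly the stored words that no other stored word extends.
Those words: "byvzyzzyyzv", "bzyv", "vbzvbybyby", "vvybyb", "vyyzbbybv", "vyzyzvyyybb", "yvvy", "yyvyyv", "yzbvvzbbv", "yzbyybyyyy", "yzyvyyzzbyy", "yzyvyzbzvbz", "yzzvbz", "zbbvvybb", "zybvvzv", "zyby", "zzzzybvzz"
Leaf count: 17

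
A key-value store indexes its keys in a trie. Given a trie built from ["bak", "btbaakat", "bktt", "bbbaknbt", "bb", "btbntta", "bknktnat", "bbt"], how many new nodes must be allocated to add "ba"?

0

"ba" is already a full path in the trie; only an end-marker is added.
No new nodes are needed: 0.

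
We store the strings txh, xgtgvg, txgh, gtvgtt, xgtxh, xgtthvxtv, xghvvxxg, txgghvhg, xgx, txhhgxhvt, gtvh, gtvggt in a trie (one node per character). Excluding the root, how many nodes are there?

Trace insertions, counting only characters that open a new branch:
  "txh" → 3 new (t, x, h)
  "xgtgvg" → 6 new (x, g, t, g, v, g)
  "txgh" → prefix "tx" already present; 2 new (g, h)
  "gtvgtt" → 6 new (g, t, v, g, t, t)
  "xgtxh" → prefix "xgt" already present; 2 new (x, h)
  "xgtthvxtv" → prefix "xgt" already present; 6 new (t, h, v, x, t, v)
  "xghvvxxg" → prefix "xg" already present; 6 new (h, v, v, x, x, g)
  "txgghvhg" → prefix "txg" already present; 5 new (g, h, v, h, g)
  "xgx" → prefix "xg" already present; 1 new (x)
  "txhhgxhvt" → prefix "txh" already present; 6 new (h, g, x, h, v, t)
  "gtvh" → prefix "gtv" already present; 1 new (h)
  "gtvggt" → prefix "gtvg" already present; 2 new (g, t)
Total nodes = 3 + 6 + 2 + 6 + 2 + 6 + 6 + 5 + 1 + 6 + 1 + 2 = 46

46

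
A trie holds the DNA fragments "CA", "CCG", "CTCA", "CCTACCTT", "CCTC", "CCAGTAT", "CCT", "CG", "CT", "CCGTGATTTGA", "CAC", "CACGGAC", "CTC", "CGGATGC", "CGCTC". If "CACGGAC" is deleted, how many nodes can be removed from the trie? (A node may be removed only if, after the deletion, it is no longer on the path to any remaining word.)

Walk "CACGGAC" from the leaf back toward the root, removing each node that no remaining word uses.
The suffix "GGAC" (4 nodes) is used only by "CACGGAC"; "CAC" is itself a stored word, so pruning stops there.
Nodes removed: 4

4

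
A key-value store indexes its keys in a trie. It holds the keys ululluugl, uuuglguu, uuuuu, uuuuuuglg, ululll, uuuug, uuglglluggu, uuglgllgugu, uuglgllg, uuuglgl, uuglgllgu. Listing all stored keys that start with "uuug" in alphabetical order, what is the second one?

DFS of the "uuug" subtree visits, in order: "uuuglgl", "uuuglguu"
Position 2: uuuglguu

uuuglguu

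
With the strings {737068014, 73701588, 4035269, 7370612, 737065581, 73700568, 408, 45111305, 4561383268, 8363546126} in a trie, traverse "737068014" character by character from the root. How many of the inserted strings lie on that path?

1

Traverse "737068014" character by character; count nodes along the way that are marked as word ends.
Prefixes of the query that are stored words: "737068014"
Count: 1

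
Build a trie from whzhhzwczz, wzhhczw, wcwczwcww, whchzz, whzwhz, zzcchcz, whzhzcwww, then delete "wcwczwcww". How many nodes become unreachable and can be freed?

After clearing the end-marker at "wcwczwcww", prune upward until reaching a node still needed by another word.
The suffix "cwczwcww" (8 nodes) is used only by "wcwczwcww"; the node for "w" still has the child "h", so pruning stops there.
Nodes removed: 8

8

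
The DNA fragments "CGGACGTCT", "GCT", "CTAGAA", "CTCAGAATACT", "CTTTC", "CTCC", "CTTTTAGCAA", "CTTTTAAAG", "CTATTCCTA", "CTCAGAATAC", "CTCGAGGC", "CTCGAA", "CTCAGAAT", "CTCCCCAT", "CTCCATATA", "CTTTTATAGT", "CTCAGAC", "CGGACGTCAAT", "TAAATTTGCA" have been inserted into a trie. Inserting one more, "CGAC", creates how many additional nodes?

The longest prefix of "CGAC" already in the trie is "CG" (length 2).
Each of the 2 remaining characters creates one node.

2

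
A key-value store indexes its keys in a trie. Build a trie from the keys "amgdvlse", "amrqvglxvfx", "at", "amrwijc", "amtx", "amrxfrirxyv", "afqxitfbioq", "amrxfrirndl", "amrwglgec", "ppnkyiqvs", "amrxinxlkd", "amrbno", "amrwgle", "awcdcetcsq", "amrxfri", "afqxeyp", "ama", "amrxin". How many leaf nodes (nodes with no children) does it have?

A leaf is a node with no children — equivalently, the end of a word that is not a proper prefix of any other stored word.
Those words: "afqxeyp", "afqxitfbioq", "ama", "amgdvlse", "amrbno", "amrqvglxvfx", "amrwgle", "amrwglgec", "amrwijc", "amrxfrirndl", "amrxfrirxyv", "amrxinxlkd", "amtx", "at", "awcdcetcsq", "ppnkyiqvs"
Leaf count: 16

16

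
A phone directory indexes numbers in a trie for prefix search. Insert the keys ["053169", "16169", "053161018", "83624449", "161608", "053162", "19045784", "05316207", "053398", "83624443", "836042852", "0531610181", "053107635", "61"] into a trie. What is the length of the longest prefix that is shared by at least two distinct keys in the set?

9

The deepest shared node is where two words last agree before diverging.
e.g. "053161018" and "0531610181" share the prefix "053161018" of length 9; no pair shares a longer one.
Longest shared-prefix length: 9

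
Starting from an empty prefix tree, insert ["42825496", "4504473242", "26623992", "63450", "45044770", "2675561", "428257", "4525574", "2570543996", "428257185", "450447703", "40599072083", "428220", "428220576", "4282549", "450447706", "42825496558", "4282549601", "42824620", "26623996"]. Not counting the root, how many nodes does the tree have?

82

Count nodes per top-level branch (shared prefixes stored once):
  '2'-branch (2570543996, 26623992, 26623996, 2675561): 23 nodes
  '4'-branch (40599072083, 428220, 428220576, 42824620, 4282549, 42825496, 4282549601, 42825496558, 428257, 428257185, 4504473242, 45044770, 450447703, 450447706, 4525574): 54 nodes
  '6'-branch (63450): 5 nodes
Sum: 82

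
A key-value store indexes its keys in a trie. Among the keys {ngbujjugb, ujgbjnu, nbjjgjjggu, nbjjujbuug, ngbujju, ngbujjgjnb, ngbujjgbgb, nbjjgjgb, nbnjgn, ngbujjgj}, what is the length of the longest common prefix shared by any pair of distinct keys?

The deepest shared node is where two words last agree before diverging.
"ngbujjgj" and "ngbujjgjnb" agree on "ngbujjgj" (8 characters) before diverging; nothing deeper is shared.
Longest shared-prefix length: 8

8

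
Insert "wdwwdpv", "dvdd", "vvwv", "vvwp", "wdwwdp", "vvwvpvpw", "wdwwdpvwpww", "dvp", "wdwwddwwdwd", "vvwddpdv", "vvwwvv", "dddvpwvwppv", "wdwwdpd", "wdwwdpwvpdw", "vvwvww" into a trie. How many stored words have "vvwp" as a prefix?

1

Walk to "vvwp"; the words in its subtree are exactly those with that prefix.
Matches: "vvwp"
Count: 1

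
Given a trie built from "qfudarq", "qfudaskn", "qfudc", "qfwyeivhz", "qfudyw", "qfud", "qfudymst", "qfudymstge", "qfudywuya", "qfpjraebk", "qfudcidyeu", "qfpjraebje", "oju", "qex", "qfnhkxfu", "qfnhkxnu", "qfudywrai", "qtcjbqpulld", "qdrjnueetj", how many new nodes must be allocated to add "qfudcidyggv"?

3

"qfudcidy" is already a path in the trie; the remaining "ggv" must be added.
So 11 − 8 = 3 new nodes.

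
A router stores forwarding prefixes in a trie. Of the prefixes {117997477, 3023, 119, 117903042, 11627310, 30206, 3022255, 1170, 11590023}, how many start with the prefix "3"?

Filter for entries beginning with "3":
Words under "3": 30206, 3022255, 3023
Count: 3

3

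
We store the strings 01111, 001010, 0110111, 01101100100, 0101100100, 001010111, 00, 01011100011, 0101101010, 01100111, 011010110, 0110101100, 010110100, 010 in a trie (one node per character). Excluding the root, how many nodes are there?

50

For each word, the new-node count is its length minus the longest prefix already in the trie:
  "01111" → 5 new (0, 1, 1, 1, 1)
  "001010" → prefix "0" already present; 5 new (0, 1, 0, 1, 0)
  "0110111" → prefix "011" already present; 4 new (0, 1, 1, 1)
  "01101100100" → prefix "011011" already present; 5 new (0, 0, 1, 0, 0)
  "0101100100" → prefix "01" already present; 8 new (0, 1, 1, 0, 0, 1, 0, 0)
  "001010111" → prefix "001010" already present; 3 new (1, 1, 1)
  "00" → prefix "00" already present; 0 new (none)
  "01011100011" → prefix "01011" already present; 6 new (1, 0, 0, 0, 1, 1)
  "0101101010" → prefix "010110" already present; 4 new (1, 0, 1, 0)
  "01100111" → prefix "0110" already present; 4 new (0, 1, 1, 1)
  "011010110" → prefix "01101" already present; 4 new (0, 1, 1, 0)
  "0110101100" → prefix "011010110" already present; 1 new (0)
  "010110100" → prefix "01011010" already present; 1 new (0)
  "010" → prefix "010" already present; 0 new (none)
Total nodes = 5 + 5 + 4 + 5 + 8 + 3 + 0 + 6 + 4 + 4 + 4 + 1 + 1 + 0 = 50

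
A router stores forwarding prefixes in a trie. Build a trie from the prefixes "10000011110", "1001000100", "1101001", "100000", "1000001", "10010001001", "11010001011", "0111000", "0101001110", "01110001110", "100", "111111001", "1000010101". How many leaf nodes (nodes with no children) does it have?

Leaves are exactly the stored words that no other stored word extends.
Those words: "0101001110", "01110001110", "10000011110", "1000010101", "10010001001", "11010001011", "1101001", "111111001"
Leaf count: 8

8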